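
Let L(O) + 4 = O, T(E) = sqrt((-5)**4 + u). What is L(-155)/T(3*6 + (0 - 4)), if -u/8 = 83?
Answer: 53*I*sqrt(39)/13 ≈ 25.46*I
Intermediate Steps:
u = -664 (u = -8*83 = -664)
T(E) = I*sqrt(39) (T(E) = sqrt((-5)**4 - 664) = sqrt(625 - 664) = sqrt(-39) = I*sqrt(39))
L(O) = -4 + O
L(-155)/T(3*6 + (0 - 4)) = (-4 - 155)/((I*sqrt(39))) = -(-53)*I*sqrt(39)/13 = 53*I*sqrt(39)/13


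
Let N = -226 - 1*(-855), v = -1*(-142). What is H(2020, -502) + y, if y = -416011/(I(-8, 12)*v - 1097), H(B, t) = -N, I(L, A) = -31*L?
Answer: -21876862/34119 ≈ -641.19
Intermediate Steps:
v = 142
N = 629 (N = -226 + 855 = 629)
H(B, t) = -629 (H(B, t) = -1*629 = -629)
y = -416011/34119 (y = -416011/(-31*(-8)*142 - 1097) = -416011/(248*142 - 1097) = -416011/(35216 - 1097) = -416011/34119 ≈ -12.193)
H(2020, -502) + y = -629 - 416011/34119 = -21876862/34119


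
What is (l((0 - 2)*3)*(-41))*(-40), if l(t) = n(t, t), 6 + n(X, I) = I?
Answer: -19680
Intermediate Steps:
n(X, I) = -6 + I
l(t) = -6 + t
(l((0 - 2)*3)*(-41))*(-40) = ((-6 + (0 - 2)*3)*(-41))*(-40) = ((-6 - 2*3)*(-41))*(-40) = ((-6 - 6)*(-41))*(-40) = -12*(-41)*(-40) = 492*(-40) = -19680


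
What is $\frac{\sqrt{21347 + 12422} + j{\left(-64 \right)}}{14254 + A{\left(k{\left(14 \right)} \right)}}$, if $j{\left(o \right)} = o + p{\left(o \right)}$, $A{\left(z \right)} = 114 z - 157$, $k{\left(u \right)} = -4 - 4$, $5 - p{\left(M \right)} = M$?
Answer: $\frac{1}{2637} + \frac{\sqrt{33769}}{13185} \approx 0.014317$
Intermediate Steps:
$p{\left(M \right)} = 5 - M$
$k{\left(u \right)} = -8$
$A{\left(z \right)} = -157 + 114 z$
$j{\left(o \right)} = 5$ ($j{\left(o \right)} = o - \left(-5 + o\right) = 5$)
$\frac{\sqrt{21347 + 12422} + j{\left(-64 \right)}}{14254 + A{\left(k{\left(14 \right)} \right)}} = \frac{\sqrt{21347 + 12422} + 5}{14254 + \left(-157 + 114 \left(-8\right)\right)} = \frac{\sqrt{33769} + 5}{14254 - 1069} = \frac{5 + \sqrt{33769}}{14254 - 1069} = \frac{5 + \sqrt{33769}}{13185} = \left(5 + \sqrt{33769}\right) \frac{1}{13185} = \frac{1}{2637} + \frac{\sqrt{33769}}{13185}$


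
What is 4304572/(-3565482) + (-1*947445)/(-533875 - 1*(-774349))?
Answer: -735539290103/142900953078 ≈ -5.1472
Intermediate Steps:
4304572/(-3565482) + (-1*947445)/(-533875 - 1*(-774349)) = 4304572*(-1/3565482) - 947445/(-533875 + 774349) = -2152286/1782741 - 947445/240474 = -2152286/1782741 - 947445*1/240474 = -2152286/1782741 - 315815/80158 = -735539290103/142900953078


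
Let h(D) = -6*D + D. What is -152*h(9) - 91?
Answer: 6749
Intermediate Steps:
h(D) = -5*D
-152*h(9) - 91 = -(-760)*9 - 91 = -152*(-45) - 91 = 6840 - 91 = 6749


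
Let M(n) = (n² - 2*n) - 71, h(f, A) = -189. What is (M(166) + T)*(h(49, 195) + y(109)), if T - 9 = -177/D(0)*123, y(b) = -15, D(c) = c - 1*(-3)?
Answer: -4060620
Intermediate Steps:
D(c) = 3 + c (D(c) = c + 3 = 3 + c)
M(n) = -71 + n² - 2*n
T = -7248 (T = 9 - 177/(3 + 0)*123 = 9 - 177/3*123 = 9 - 177*⅓*123 = 9 - 59*123 = 9 - 7257 = -7248)
(M(166) + T)*(h(49, 195) + y(109)) = ((-71 + 166² - 2*166) - 7248)*(-189 - 15) = ((-71 + 27556 - 332) - 7248)*(-204) = (27153 - 7248)*(-204) = 19905*(-204) = -4060620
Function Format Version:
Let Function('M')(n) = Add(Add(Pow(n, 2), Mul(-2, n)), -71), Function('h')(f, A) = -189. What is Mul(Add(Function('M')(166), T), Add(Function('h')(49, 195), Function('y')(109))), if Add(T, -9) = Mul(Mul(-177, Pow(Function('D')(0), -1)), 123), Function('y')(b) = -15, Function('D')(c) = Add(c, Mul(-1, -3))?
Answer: -4060620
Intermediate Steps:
Function('D')(c) = Add(3, c) (Function('D')(c) = Add(c, 3) = Add(3, c))
Function('M')(n) = Add(-71, Pow(n, 2), Mul(-2, n))
T = -7248 (T = Add(9, Mul(Mul(-177, Pow(Add(3, 0), -1)), 123)) = Add(9, Mul(Mul(-177, Pow(3, -1)), 123)) = Add(9, Mul(Mul(-177, Rational(1, 3)), 123)) = Add(9, Mul(-59, 123)) = Add(9, -7257) = -7248)
Mul(Add(Function('M')(166), T), Add(Function('h')(49, 195), Function('y')(109))) = Mul(Add(Add(-71, Pow(166, 2), Mul(-2, 166)), -7248), Add(-189, -15)) = Mul(Add(Add(-71, 27556, -332), -7248), -204) = Mul(Add(27153, -7248), -204) = Mul(19905, -204) = -4060620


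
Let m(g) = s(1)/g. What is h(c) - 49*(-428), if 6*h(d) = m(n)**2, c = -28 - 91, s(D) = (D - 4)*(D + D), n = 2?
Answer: 41947/2 ≈ 20974.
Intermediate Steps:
s(D) = 2*D*(-4 + D) (s(D) = (-4 + D)*(2*D) = 2*D*(-4 + D))
c = -119
m(g) = -6/g (m(g) = (2*1*(-4 + 1))/g = (2*1*(-3))/g = -6/g)
h(d) = 3/2 (h(d) = (-6/2)**2/6 = (-6*1/2)**2/6 = (1/6)*(-3)**2 = (1/6)*9 = 3/2)
h(c) - 49*(-428) = 3/2 - 49*(-428) = 3/2 - 1*(-20972) = 3/2 + 20972 = 41947/2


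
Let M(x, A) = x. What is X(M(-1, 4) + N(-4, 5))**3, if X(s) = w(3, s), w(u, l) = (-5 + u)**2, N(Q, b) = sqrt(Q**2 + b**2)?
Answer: 64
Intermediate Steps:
X(s) = 4 (X(s) = (-5 + 3)**2 = (-2)**2 = 4)
X(M(-1, 4) + N(-4, 5))**3 = 4**3 = 64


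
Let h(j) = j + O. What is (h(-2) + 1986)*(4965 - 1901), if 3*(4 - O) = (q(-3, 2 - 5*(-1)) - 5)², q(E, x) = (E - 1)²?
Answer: 17902952/3 ≈ 5.9676e+6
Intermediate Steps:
q(E, x) = (-1 + E)²
O = -109/3 (O = 4 - ((-1 - 3)² - 5)²/3 = 4 - ((-4)² - 5)²/3 = 4 - (16 - 5)²/3 = 4 - ⅓*11² = 4 - ⅓*121 = 4 - 121/3 = -109/3 ≈ -36.333)
h(j) = -109/3 + j (h(j) = j - 109/3 = -109/3 + j)
(h(-2) + 1986)*(4965 - 1901) = ((-109/3 - 2) + 1986)*(4965 - 1901) = (-115/3 + 1986)*3064 = (5843/3)*3064 = 17902952/3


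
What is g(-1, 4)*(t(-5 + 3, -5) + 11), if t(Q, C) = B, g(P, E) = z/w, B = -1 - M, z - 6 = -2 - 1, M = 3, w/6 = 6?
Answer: 7/12 ≈ 0.58333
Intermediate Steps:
w = 36 (w = 6*6 = 36)
z = 3 (z = 6 + (-2 - 1) = 6 - 3 = 3)
B = -4 (B = -1 - 1*3 = -1 - 3 = -4)
g(P, E) = 1/12 (g(P, E) = 3/36 = 3*(1/36) = 1/12)
t(Q, C) = -4
g(-1, 4)*(t(-5 + 3, -5) + 11) = (-4 + 11)/12 = (1/12)*7 = 7/12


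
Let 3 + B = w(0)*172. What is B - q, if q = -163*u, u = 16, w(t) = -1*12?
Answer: 541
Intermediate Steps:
w(t) = -12
q = -2608 (q = -163*16 = -2608)
B = -2067 (B = -3 - 12*172 = -3 - 2064 = -2067)
B - q = -2067 - 1*(-2608) = -2067 + 2608 = 541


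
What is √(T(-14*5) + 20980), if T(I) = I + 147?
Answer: √21057 ≈ 145.11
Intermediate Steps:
T(I) = 147 + I
√(T(-14*5) + 20980) = √((147 - 14*5) + 20980) = √((147 - 70) + 20980) = √(77 + 20980) = √21057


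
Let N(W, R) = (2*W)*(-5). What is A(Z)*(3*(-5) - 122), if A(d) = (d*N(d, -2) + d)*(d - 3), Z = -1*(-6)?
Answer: 145494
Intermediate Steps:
N(W, R) = -10*W
Z = 6
A(d) = (-3 + d)*(d - 10*d²) (A(d) = (d*(-10*d) + d)*(d - 3) = (-10*d² + d)*(-3 + d) = (d - 10*d²)*(-3 + d) = (-3 + d)*(d - 10*d²))
A(Z)*(3*(-5) - 122) = (6*(-3 - 10*6² + 31*6))*(3*(-5) - 122) = (6*(-3 - 10*36 + 186))*(-15 - 122) = (6*(-3 - 360 + 186))*(-137) = (6*(-177))*(-137) = -1062*(-137) = 145494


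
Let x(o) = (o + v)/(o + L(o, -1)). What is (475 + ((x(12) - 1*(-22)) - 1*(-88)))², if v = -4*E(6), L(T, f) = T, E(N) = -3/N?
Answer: 49378729/144 ≈ 3.4291e+5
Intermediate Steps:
v = 2 (v = -(-12)/6 = -4*(-½) = 2)
x(o) = (2 + o)/(2*o) (x(o) = (o + 2)/(o + o) = (2 + o)/((2*o)) = (2 + o)*(1/(2*o)) = (2 + o)/(2*o))
(475 + ((x(12) - 1*(-22)) - 1*(-88)))² = (475 + (((½)*(2 + 12)/12 - 1*(-22)) - 1*(-88)))² = (475 + (((½)*(1/12)*14 + 22) + 88))² = (475 + ((7/12 + 22) + 88))² = (475 + (271/12 + 88))² = (475 + 1327/12)² = (7027/12)² = 49378729/144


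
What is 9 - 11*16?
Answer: -167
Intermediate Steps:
9 - 11*16 = 9 - 176 = -167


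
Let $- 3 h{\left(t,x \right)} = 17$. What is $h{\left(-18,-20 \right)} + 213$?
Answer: $\frac{622}{3} \approx 207.33$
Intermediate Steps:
$h{\left(t,x \right)} = - \frac{17}{3}$ ($h{\left(t,x \right)} = \left(- \frac{1}{3}\right) 17 = - \frac{17}{3}$)
$h{\left(-18,-20 \right)} + 213 = - \frac{17}{3} + 213 = \frac{622}{3}$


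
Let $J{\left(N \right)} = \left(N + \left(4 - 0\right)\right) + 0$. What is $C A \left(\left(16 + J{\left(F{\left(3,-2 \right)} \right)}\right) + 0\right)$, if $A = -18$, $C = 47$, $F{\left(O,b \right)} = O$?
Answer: $-19458$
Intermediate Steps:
$J{\left(N \right)} = 4 + N$ ($J{\left(N \right)} = \left(N + \left(4 + 0\right)\right) + 0 = \left(N + 4\right) + 0 = \left(4 + N\right) + 0 = 4 + N$)
$C A \left(\left(16 + J{\left(F{\left(3,-2 \right)} \right)}\right) + 0\right) = 47 \left(-18\right) \left(\left(16 + \left(4 + 3\right)\right) + 0\right) = - 846 \left(\left(16 + 7\right) + 0\right) = - 846 \left(23 + 0\right) = \left(-846\right) 23 = -19458$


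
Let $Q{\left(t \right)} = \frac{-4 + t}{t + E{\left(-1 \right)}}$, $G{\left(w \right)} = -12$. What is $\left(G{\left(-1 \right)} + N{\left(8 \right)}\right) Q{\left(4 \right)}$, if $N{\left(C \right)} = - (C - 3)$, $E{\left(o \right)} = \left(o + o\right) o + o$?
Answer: $0$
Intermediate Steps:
$E{\left(o \right)} = o + 2 o^{2}$ ($E{\left(o \right)} = 2 o o + o = 2 o^{2} + o = o + 2 o^{2}$)
$N{\left(C \right)} = 3 - C$ ($N{\left(C \right)} = - (-3 + C) = 3 - C$)
$Q{\left(t \right)} = \frac{-4 + t}{1 + t}$ ($Q{\left(t \right)} = \frac{-4 + t}{t - \left(1 + 2 \left(-1\right)\right)} = \frac{-4 + t}{t - \left(1 - 2\right)} = \frac{-4 + t}{t - -1} = \frac{-4 + t}{t + 1} = \frac{-4 + t}{1 + t}$)
$\left(G{\left(-1 \right)} + N{\left(8 \right)}\right) Q{\left(4 \right)} = \left(-12 + \left(3 - 8\right)\right) \frac{-4 + 4}{1 + 4} = \left(-12 + \left(3 - 8\right)\right) \frac{1}{5} \cdot 0 = \left(-12 - 5\right) \frac{1}{5} \cdot 0 = \left(-17\right) 0 = 0$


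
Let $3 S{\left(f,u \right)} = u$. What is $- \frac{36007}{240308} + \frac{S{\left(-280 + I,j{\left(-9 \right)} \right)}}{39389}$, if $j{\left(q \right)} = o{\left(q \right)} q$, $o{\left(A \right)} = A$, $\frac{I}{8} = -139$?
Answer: $- \frac{1411791407}{9465491812} \approx -0.14915$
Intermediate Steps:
$I = -1112$ ($I = 8 \left(-139\right) = -1112$)
$j{\left(q \right)} = q^{2}$ ($j{\left(q \right)} = q q = q^{2}$)
$S{\left(f,u \right)} = \frac{u}{3}$
$- \frac{36007}{240308} + \frac{S{\left(-280 + I,j{\left(-9 \right)} \right)}}{39389} = - \frac{36007}{240308} + \frac{\frac{1}{3} \left(-9\right)^{2}}{39389} = \left(-36007\right) \frac{1}{240308} + \frac{1}{3} \cdot 81 \cdot \frac{1}{39389} = - \frac{36007}{240308} + 27 \cdot \frac{1}{39389} = - \frac{36007}{240308} + \frac{27}{39389} = - \frac{1411791407}{9465491812}$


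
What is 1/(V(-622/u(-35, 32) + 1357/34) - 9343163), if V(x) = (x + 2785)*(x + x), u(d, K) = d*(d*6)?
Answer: -7806251250/71178596646505199 ≈ -1.0967e-7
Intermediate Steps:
u(d, K) = 6*d² (u(d, K) = d*(6*d) = 6*d²)
V(x) = 2*x*(2785 + x) (V(x) = (2785 + x)*(2*x) = 2*x*(2785 + x))
1/(V(-622/u(-35, 32) + 1357/34) - 9343163) = 1/(2*(-622/(6*(-35)²) + 1357/34)*(2785 + (-622/(6*(-35)²) + 1357/34)) - 9343163) = 1/(2*(-622/(6*1225) + 1357*(1/34))*(2785 + (-622/(6*1225) + 1357*(1/34))) - 9343163) = 1/(2*(-622/7350 + 1357/34)*(2785 + (-622/7350 + 1357/34)) - 9343163) = 1/(2*(-622*1/7350 + 1357/34)*(2785 + (-622*1/7350 + 1357/34)) - 9343163) = 1/(2*(-311/3675 + 1357/34)*(2785 + (-311/3675 + 1357/34)) - 9343163) = 1/(2*(4976401/124950)*(2785 + 4976401/124950) - 9343163) = 1/(2*(4976401/124950)*(352962151/124950) - 9343163) = 1/(1756481201198551/7806251250 - 9343163) = 1/(-71178596646505199/7806251250) = -7806251250/71178596646505199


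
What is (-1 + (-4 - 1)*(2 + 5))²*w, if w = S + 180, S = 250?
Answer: 557280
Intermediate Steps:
w = 430 (w = 250 + 180 = 430)
(-1 + (-4 - 1)*(2 + 5))²*w = (-1 + (-4 - 1)*(2 + 5))²*430 = (-1 - 5*7)²*430 = (-1 - 35)²*430 = (-36)²*430 = 1296*430 = 557280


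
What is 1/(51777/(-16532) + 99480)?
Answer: 16532/1644551583 ≈ 1.0053e-5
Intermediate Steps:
1/(51777/(-16532) + 99480) = 1/(51777*(-1/16532) + 99480) = 1/(-51777/16532 + 99480) = 1/(1644551583/16532) = 16532/1644551583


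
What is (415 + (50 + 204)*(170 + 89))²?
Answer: 4382572401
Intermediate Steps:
(415 + (50 + 204)*(170 + 89))² = (415 + 254*259)² = (415 + 65786)² = 66201² = 4382572401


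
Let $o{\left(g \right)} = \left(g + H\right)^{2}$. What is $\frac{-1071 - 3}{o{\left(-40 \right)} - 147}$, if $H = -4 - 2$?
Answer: $- \frac{6}{11} \approx -0.54545$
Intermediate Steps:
$H = -6$
$o{\left(g \right)} = \left(-6 + g\right)^{2}$ ($o{\left(g \right)} = \left(g - 6\right)^{2} = \left(-6 + g\right)^{2}$)
$\frac{-1071 - 3}{o{\left(-40 \right)} - 147} = \frac{-1071 - 3}{\left(-6 - 40\right)^{2} - 147} = - \frac{1074}{\left(-46\right)^{2} - 147} = - \frac{1074}{2116 - 147} = - \frac{1074}{1969} = \left(-1074\right) \frac{1}{1969} = - \frac{6}{11}$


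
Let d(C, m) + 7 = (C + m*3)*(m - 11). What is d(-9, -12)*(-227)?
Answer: -233356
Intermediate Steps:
d(C, m) = -7 + (-11 + m)*(C + 3*m) (d(C, m) = -7 + (C + m*3)*(m - 11) = -7 + (C + 3*m)*(-11 + m) = -7 + (-11 + m)*(C + 3*m))
d(-9, -12)*(-227) = (-7 - 33*(-12) - 11*(-9) + 3*(-12)² - 9*(-12))*(-227) = (-7 + 396 + 99 + 3*144 + 108)*(-227) = (-7 + 396 + 99 + 432 + 108)*(-227) = 1028*(-227) = -233356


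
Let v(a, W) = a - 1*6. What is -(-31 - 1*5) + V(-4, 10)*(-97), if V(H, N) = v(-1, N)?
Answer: 715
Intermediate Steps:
v(a, W) = -6 + a (v(a, W) = a - 6 = -6 + a)
V(H, N) = -7 (V(H, N) = -6 - 1 = -7)
-(-31 - 1*5) + V(-4, 10)*(-97) = -(-31 - 1*5) - 7*(-97) = -(-31 - 5) + 679 = -1*(-36) + 679 = 36 + 679 = 715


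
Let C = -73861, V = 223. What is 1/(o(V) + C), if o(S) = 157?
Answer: -1/73704 ≈ -1.3568e-5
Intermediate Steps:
1/(o(V) + C) = 1/(157 - 73861) = 1/(-73704) = -1/73704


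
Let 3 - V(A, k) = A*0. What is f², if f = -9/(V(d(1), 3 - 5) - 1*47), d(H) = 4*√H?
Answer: 81/1936 ≈ 0.041839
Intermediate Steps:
V(A, k) = 3 (V(A, k) = 3 - A*0 = 3 - 1*0 = 3 + 0 = 3)
f = 9/44 (f = -9/(3 - 1*47) = -9/(3 - 47) = -9/(-44) = -9*(-1/44) = 9/44 ≈ 0.20455)
f² = (9/44)² = 81/1936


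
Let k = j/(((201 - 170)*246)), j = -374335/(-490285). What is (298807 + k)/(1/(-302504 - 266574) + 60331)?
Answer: 63578162396873538899/12836828167241229597 ≈ 4.9528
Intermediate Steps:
j = 74867/98057 (j = -374335*(-1/490285) = 74867/98057 ≈ 0.76350)
k = 74867/747782682 (k = 74867/(98057*(((201 - 170)*246))) = 74867/(98057*((31*246))) = (74867/98057)/7626 = (74867/98057)*(1/7626) = 74867/747782682 ≈ 0.00010012)
(298807 + k)/(1/(-302504 - 266574) + 60331) = (298807 + 74867/747782682)/(1/(-302504 - 266574) + 60331) = 223442699935241/(747782682*(1/(-569078) + 60331)) = 223442699935241/(747782682*(-1/569078 + 60331)) = 223442699935241/(747782682*(34333044817/569078)) = (223442699935241/747782682)*(569078/34333044817) = 63578162396873538899/12836828167241229597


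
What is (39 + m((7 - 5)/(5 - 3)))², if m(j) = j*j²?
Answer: 1600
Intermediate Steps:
m(j) = j³
(39 + m((7 - 5)/(5 - 3)))² = (39 + ((7 - 5)/(5 - 3))³)² = (39 + (2/2)³)² = (39 + (2*(½))³)² = (39 + 1³)² = (39 + 1)² = 40² = 1600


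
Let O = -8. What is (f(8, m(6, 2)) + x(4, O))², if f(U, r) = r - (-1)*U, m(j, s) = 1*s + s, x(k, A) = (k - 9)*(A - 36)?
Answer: 53824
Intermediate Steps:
x(k, A) = (-36 + A)*(-9 + k) (x(k, A) = (-9 + k)*(-36 + A) = (-36 + A)*(-9 + k))
m(j, s) = 2*s (m(j, s) = s + s = 2*s)
f(U, r) = U + r (f(U, r) = r + U = U + r)
(f(8, m(6, 2)) + x(4, O))² = ((8 + 2*2) + (324 - 36*4 - 9*(-8) - 8*4))² = ((8 + 4) + (324 - 144 + 72 - 32))² = (12 + 220)² = 232² = 53824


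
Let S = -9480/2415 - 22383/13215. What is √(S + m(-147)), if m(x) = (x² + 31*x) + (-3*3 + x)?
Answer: √8495384074003295/709205 ≈ 129.96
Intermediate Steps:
S = -3985181/709205 (S = -9480*1/2415 - 22383*1/13215 = -632/161 - 7461/4405 = -3985181/709205 ≈ -5.6192)
m(x) = -9 + x² + 32*x (m(x) = (x² + 31*x) + (-9 + x) = -9 + x² + 32*x)
√(S + m(-147)) = √(-3985181/709205 + (-9 + (-147)² + 32*(-147))) = √(-3985181/709205 + (-9 + 21609 - 4704)) = √(-3985181/709205 + 16896) = √(11978742499/709205) = √8495384074003295/709205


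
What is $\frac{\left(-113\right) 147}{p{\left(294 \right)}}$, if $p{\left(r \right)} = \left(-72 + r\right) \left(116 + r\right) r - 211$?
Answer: $- \frac{16611}{26759669} \approx -0.00062075$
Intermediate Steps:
$p{\left(r \right)} = -211 + r \left(-72 + r\right) \left(116 + r\right)$ ($p{\left(r \right)} = r \left(-72 + r\right) \left(116 + r\right) - 211 = -211 + r \left(-72 + r\right) \left(116 + r\right)$)
$\frac{\left(-113\right) 147}{p{\left(294 \right)}} = \frac{\left(-113\right) 147}{-211 + 294^{3} - 2455488 + 44 \cdot 294^{2}} = - \frac{16611}{-211 + 25412184 - 2455488 + 44 \cdot 86436} = - \frac{16611}{-211 + 25412184 - 2455488 + 3803184} = - \frac{16611}{26759669}$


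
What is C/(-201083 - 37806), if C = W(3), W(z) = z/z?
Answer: -1/238889 ≈ -4.1860e-6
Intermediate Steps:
W(z) = 1
C = 1
C/(-201083 - 37806) = 1/(-201083 - 37806) = 1/(-238889) = -1/238889*1 = -1/238889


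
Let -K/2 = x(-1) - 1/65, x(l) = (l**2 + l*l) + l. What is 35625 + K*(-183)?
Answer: 2339049/65 ≈ 35985.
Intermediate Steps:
x(l) = l + 2*l**2 (x(l) = (l**2 + l**2) + l = 2*l**2 + l = l + 2*l**2)
K = -128/65 (K = -2*(-(1 + 2*(-1)) - 1/65) = -2*(-(1 - 2) - 1*1/65) = -2*(-1*(-1) - 1/65) = -2*(1 - 1/65) = -2*64/65 = -128/65 ≈ -1.9692)
35625 + K*(-183) = 35625 - 128/65*(-183) = 35625 + 23424/65 = 2339049/65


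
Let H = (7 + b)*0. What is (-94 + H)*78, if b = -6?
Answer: -7332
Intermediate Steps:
H = 0 (H = (7 - 6)*0 = 1*0 = 0)
(-94 + H)*78 = (-94 + 0)*78 = -94*78 = -7332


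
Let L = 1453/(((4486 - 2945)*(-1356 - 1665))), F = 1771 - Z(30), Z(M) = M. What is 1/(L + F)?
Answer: 4655361/8104982048 ≈ 0.00057438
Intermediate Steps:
F = 1741 (F = 1771 - 1*30 = 1771 - 30 = 1741)
L = -1453/4655361 (L = 1453/((1541*(-3021))) = 1453/(-4655361) = 1453*(-1/4655361) = -1453/4655361 ≈ -0.00031211)
1/(L + F) = 1/(-1453/4655361 + 1741) = 1/(8104982048/4655361) = 4655361/8104982048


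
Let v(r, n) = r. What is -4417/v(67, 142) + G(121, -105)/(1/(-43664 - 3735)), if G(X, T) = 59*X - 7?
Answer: -22649332173/67 ≈ -3.3805e+8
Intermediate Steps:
G(X, T) = -7 + 59*X
-4417/v(67, 142) + G(121, -105)/(1/(-43664 - 3735)) = -4417/67 + (-7 + 59*121)/(1/(-43664 - 3735)) = -4417*1/67 + (-7 + 7139)/(1/(-47399)) = -4417/67 + 7132/(-1/47399) = -4417/67 + 7132*(-47399) = -4417/67 - 338049668 = -22649332173/67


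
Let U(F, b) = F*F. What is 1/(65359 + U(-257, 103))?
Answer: 1/131408 ≈ 7.6099e-6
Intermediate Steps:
U(F, b) = F²
1/(65359 + U(-257, 103)) = 1/(65359 + (-257)²) = 1/(65359 + 66049) = 1/131408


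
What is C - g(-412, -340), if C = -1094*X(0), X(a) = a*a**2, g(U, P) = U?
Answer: 412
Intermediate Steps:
X(a) = a**3
C = 0 (C = -1094*0**3 = -1094*0 = 0)
C - g(-412, -340) = 0 - 1*(-412) = 0 + 412 = 412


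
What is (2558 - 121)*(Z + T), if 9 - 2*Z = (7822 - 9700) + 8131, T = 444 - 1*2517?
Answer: -12660215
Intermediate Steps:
T = -2073 (T = 444 - 2517 = -2073)
Z = -3122 (Z = 9/2 - ((7822 - 9700) + 8131)/2 = 9/2 - (-1878 + 8131)/2 = 9/2 - 1/2*6253 = 9/2 - 6253/2 = -3122)
(2558 - 121)*(Z + T) = (2558 - 121)*(-3122 - 2073) = 2437*(-5195) = -12660215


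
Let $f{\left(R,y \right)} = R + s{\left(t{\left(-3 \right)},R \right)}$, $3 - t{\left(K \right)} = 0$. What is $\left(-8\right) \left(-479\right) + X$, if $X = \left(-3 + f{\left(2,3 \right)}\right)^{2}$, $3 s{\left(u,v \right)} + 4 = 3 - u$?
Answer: $\frac{34537}{9} \approx 3837.4$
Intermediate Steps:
$t{\left(K \right)} = 3$ ($t{\left(K \right)} = 3 - 0 = 3 + 0 = 3$)
$s{\left(u,v \right)} = - \frac{1}{3} - \frac{u}{3}$ ($s{\left(u,v \right)} = - \frac{4}{3} + \frac{3 - u}{3} = - \frac{4}{3} - \left(-1 + \frac{u}{3}\right) = - \frac{1}{3} - \frac{u}{3}$)
$f{\left(R,y \right)} = - \frac{4}{3} + R$ ($f{\left(R,y \right)} = R - \frac{4}{3} = - \frac{4}{3} + R$)
$X = \frac{49}{9}$ ($X = \left(-3 + \left(- \frac{4}{3} + 2\right)\right)^{2} = \left(-3 + \frac{2}{3}\right)^{2} = \left(- \frac{7}{3}\right)^{2} = \frac{49}{9} \approx 5.4444$)
$\left(-8\right) \left(-479\right) + X = \left(-8\right) \left(-479\right) + \frac{49}{9} = 3832 + \frac{49}{9} = \frac{34537}{9}$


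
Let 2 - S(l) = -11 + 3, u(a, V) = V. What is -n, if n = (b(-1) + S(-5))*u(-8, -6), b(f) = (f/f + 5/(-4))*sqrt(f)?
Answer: 60 - 3*I/2 ≈ 60.0 - 1.5*I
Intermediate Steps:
b(f) = -sqrt(f)/4 (b(f) = (1 + 5*(-1/4))*sqrt(f) = (1 - 5/4)*sqrt(f) = -sqrt(f)/4)
S(l) = 10 (S(l) = 2 - (-11 + 3) = 2 - 1*(-8) = 2 + 8 = 10)
n = -60 + 3*I/2 (n = (-I/4 + 10)*(-6) = (10 - I/4)*(-6) = -60 + 3*I/2 ≈ -60.0 + 1.5*I)
-n = -(-60 + 3*I/2) = 60 - 3*I/2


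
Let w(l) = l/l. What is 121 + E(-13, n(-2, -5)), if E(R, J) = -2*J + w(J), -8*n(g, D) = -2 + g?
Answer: 121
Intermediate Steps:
n(g, D) = ¼ - g/8 (n(g, D) = -(-2 + g)/8 = ¼ - g/8)
w(l) = 1
E(R, J) = 1 - 2*J (E(R, J) = -2*J + 1 = 1 - 2*J)
121 + E(-13, n(-2, -5)) = 121 + (1 - 2*(¼ - ⅛*(-2))) = 121 + (1 - 2*(¼ + ¼)) = 121 + (1 - 2*½) = 121 + (1 - 1) = 121 + 0 = 121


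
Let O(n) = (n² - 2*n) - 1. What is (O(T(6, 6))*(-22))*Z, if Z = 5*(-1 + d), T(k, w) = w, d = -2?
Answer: 7590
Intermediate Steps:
O(n) = -1 + n² - 2*n
Z = -15 (Z = 5*(-1 - 2) = 5*(-3) = -15)
(O(T(6, 6))*(-22))*Z = ((-1 + 6² - 2*6)*(-22))*(-15) = ((-1 + 36 - 12)*(-22))*(-15) = (23*(-22))*(-15) = -506*(-15) = 7590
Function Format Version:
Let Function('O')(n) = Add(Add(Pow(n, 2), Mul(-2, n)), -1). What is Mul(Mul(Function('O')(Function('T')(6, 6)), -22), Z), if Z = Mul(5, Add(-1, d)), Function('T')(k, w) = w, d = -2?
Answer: 7590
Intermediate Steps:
Function('O')(n) = Add(-1, Pow(n, 2), Mul(-2, n))
Z = -15 (Z = Mul(5, Add(-1, -2)) = Mul(5, -3) = -15)
Mul(Mul(Function('O')(Function('T')(6, 6)), -22), Z) = Mul(Mul(Add(-1, Pow(6, 2), Mul(-2, 6)), -22), -15) = Mul(Mul(Add(-1, 36, -12), -22), -15) = Mul(Mul(23, -22), -15) = Mul(-506, -15) = 7590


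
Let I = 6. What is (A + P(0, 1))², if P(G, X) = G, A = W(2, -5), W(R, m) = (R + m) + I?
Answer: 9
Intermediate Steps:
W(R, m) = 6 + R + m (W(R, m) = (R + m) + 6 = 6 + R + m)
A = 3 (A = 6 + 2 - 5 = 3)
(A + P(0, 1))² = (3 + 0)² = 3² = 9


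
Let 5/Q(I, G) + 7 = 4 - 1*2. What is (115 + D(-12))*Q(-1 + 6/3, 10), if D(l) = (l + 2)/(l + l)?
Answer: -1385/12 ≈ -115.42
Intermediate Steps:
D(l) = (2 + l)/(2*l) (D(l) = (2 + l)/((2*l)) = (2 + l)*(1/(2*l)) = (2 + l)/(2*l))
Q(I, G) = -1 (Q(I, G) = 5/(-7 + (4 - 1*2)) = 5/(-7 + (4 - 2)) = 5/(-7 + 2) = 5/(-5) = 5*(-1/5) = -1)
(115 + D(-12))*Q(-1 + 6/3, 10) = (115 + (1/2)*(2 - 12)/(-12))*(-1) = (115 + (1/2)*(-1/12)*(-10))*(-1) = (115 + 5/12)*(-1) = (1385/12)*(-1) = -1385/12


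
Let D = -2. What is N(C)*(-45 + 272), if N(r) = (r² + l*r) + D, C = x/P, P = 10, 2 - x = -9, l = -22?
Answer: -567273/100 ≈ -5672.7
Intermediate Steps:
x = 11 (x = 2 - 1*(-9) = 2 + 9 = 11)
C = 11/10 ≈ 1.1000
N(r) = -2 + r² - 22*r (N(r) = (r² - 22*r) - 2 = -2 + r² - 22*r)
N(C)*(-45 + 272) = (-2 + (11/10)² - 22*11/10)*(-45 + 272) = (-2 + 121/100 - 121/5)*227 = -2499/100*227 = -567273/100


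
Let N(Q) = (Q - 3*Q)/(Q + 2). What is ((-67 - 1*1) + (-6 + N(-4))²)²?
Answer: 1024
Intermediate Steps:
N(Q) = -2*Q/(2 + Q) (N(Q) = (-2*Q)/(2 + Q) = -2*Q/(2 + Q))
((-67 - 1*1) + (-6 + N(-4))²)² = ((-67 - 1*1) + (-6 - 2*(-4)/(2 - 4))²)² = ((-67 - 1) + (-6 - 2*(-4)/(-2))²)² = (-68 + (-6 - 2*(-4)*(-½))²)² = (-68 + (-6 - 4)²)² = (-68 + (-10)²)² = (-68 + 100)² = 32² = 1024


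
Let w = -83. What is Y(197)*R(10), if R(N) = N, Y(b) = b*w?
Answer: -163510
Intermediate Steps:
Y(b) = -83*b (Y(b) = b*(-83) = -83*b)
Y(197)*R(10) = -83*197*10 = -16351*10 = -163510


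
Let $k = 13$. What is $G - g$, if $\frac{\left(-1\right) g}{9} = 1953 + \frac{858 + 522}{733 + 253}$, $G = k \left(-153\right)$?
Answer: $\frac{7691094}{493} \approx 15601.0$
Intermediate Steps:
$G = -1989$ ($G = 13 \left(-153\right) = -1989$)
$g = - \frac{8671671}{493}$ ($g = - 9 \left(1953 + \frac{858 + 522}{733 + 253}\right) = - 9 \left(1953 + \frac{1380}{986}\right) = - 9 \left(1953 + 1380 \cdot \frac{1}{986}\right) = - 9 \left(1953 + \frac{690}{493}\right) = \left(-9\right) \frac{963519}{493} = - \frac{8671671}{493} \approx -17590.0$)
$G - g = -1989 - - \frac{8671671}{493} = -1989 + \frac{8671671}{493} = \frac{7691094}{493}$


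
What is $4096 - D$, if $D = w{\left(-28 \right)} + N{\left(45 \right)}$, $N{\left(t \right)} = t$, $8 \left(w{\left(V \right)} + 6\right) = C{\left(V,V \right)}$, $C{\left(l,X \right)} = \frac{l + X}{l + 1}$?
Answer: $\frac{109532}{27} \approx 4056.7$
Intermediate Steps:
$C{\left(l,X \right)} = \frac{X + l}{1 + l}$
$w{\left(V \right)} = -6 + \frac{V}{4 \left(1 + V\right)}$ ($w{\left(V \right)} = -6 + \frac{\frac{1}{1 + V} \left(V + V\right)}{8} = -6 + \frac{\frac{1}{1 + V} 2 V}{8} = -6 + \frac{2 V \frac{1}{1 + V}}{8} = -6 + \frac{V}{4 \left(1 + V\right)}$)
$D = \frac{1060}{27}$ ($D = \frac{-24 - -644}{4 \left(1 - 28\right)} + 45 = \frac{-24 + 644}{4 \left(-27\right)} + 45 = \frac{1}{4} \left(- \frac{1}{27}\right) 620 + 45 = - \frac{155}{27} + 45 = \frac{1060}{27} \approx 39.259$)
$4096 - D = 4096 - \frac{1060}{27} = \frac{109532}{27}$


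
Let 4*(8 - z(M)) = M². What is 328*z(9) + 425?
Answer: -3593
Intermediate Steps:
z(M) = 8 - M²/4
328*z(9) + 425 = 328*(8 - ¼*9²) + 425 = 328*(8 - ¼*81) + 425 = 328*(8 - 81/4) + 425 = 328*(-49/4) + 425 = -4018 + 425 = -3593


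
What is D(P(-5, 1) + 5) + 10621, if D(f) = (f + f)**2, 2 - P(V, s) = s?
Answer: 10765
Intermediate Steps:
P(V, s) = 2 - s
D(f) = 4*f**2 (D(f) = (2*f)**2 = 4*f**2)
D(P(-5, 1) + 5) + 10621 = 4*((2 - 1*1) + 5)**2 + 10621 = 4*((2 - 1) + 5)**2 + 10621 = 4*(1 + 5)**2 + 10621 = 4*6**2 + 10621 = 4*36 + 10621 = 144 + 10621 = 10765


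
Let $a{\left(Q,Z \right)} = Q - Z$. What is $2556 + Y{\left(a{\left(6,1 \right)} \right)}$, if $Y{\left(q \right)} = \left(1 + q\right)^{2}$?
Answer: $2592$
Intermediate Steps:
$2556 + Y{\left(a{\left(6,1 \right)} \right)} = 2556 + \left(1 + \left(6 - 1\right)\right)^{2} = 2556 + \left(1 + 5\right)^{2} = 2556 + 6^{2} = 2556 + 36 = 2592$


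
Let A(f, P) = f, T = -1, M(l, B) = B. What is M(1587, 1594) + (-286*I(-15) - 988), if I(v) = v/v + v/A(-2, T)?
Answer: -1825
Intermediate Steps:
I(v) = 1 - v/2 (I(v) = v/v + v/(-2) = 1 + v*(-½) = 1 - v/2)
M(1587, 1594) + (-286*I(-15) - 988) = 1594 + (-286*(1 - ½*(-15)) - 988) = 1594 + (-286*(1 + 15/2) - 988) = 1594 + (-286*17/2 - 988) = 1594 + (-2431 - 988) = 1594 - 3419 = -1825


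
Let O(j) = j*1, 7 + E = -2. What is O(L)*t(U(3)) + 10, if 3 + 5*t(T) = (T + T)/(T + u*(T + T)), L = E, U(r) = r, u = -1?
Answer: 19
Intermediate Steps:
E = -9 (E = -7 - 2 = -9)
L = -9
t(T) = -1 (t(T) = -⅗ + ((T + T)/(T - (T + T)))/5 = -⅗ + ((2*T)/(T - 2*T))/5 = -⅗ + ((2*T)/((-T)))/5 = -⅗ + ((2*T)*(-1/T))/5 = -⅗ + (⅕)*(-2) = -⅗ - ⅖ = -1)
O(j) = j
O(L)*t(U(3)) + 10 = -9*(-1) + 10 = 9 + 10 = 19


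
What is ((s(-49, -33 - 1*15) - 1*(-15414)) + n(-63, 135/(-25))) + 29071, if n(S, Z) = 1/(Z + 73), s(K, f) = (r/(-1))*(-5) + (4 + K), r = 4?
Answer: 15027485/338 ≈ 44460.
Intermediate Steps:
s(K, f) = 24 + K (s(K, f) = (4/(-1))*(-5) + (4 + K) = (4*(-1))*(-5) + (4 + K) = -4*(-5) + (4 + K) = 20 + (4 + K) = 24 + K)
n(S, Z) = 1/(73 + Z)
((s(-49, -33 - 1*15) - 1*(-15414)) + n(-63, 135/(-25))) + 29071 = (((24 - 49) - 1*(-15414)) + 1/(73 + 135/(-25))) + 29071 = ((-25 + 15414) + 1/(73 + 135*(-1/25))) + 29071 = (15389 + 1/(73 - 27/5)) + 29071 = (15389 + 1/(338/5)) + 29071 = (15389 + 5/338) + 29071 = 5201487/338 + 29071 = 15027485/338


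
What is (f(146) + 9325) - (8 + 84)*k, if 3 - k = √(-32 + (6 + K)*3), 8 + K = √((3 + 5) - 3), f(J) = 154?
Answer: 9203 + 92*√(-38 + 3*√5) ≈ 9203.0 + 514.64*I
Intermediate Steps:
K = -8 + √5 (K = -8 + √((3 + 5) - 3) = -8 + √(8 - 3) = -8 + √5 ≈ -5.7639)
k = 3 - √(-38 + 3*√5) (k = 3 - √(-32 + (6 + (-8 + √5))*3) = 3 - √(-32 + (-2 + √5)*3) = 3 - √(-32 + (-6 + 3*√5)) = 3 - √(-38 + 3*√5) ≈ 3.0 - 5.5939*I)
(f(146) + 9325) - (8 + 84)*k = (154 + 9325) - (8 + 84)*(3 - √(-38 + 3*√5)) = 9479 - 92*(3 - √(-38 + 3*√5)) = 9479 - (276 - 92*√(-38 + 3*√5)) = 9479 + (-276 + 92*√(-38 + 3*√5)) = 9203 + 92*√(-38 + 3*√5)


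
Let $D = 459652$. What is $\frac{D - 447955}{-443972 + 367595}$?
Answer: $- \frac{557}{3637} \approx -0.15315$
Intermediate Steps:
$\frac{D - 447955}{-443972 + 367595} = \frac{459652 - 447955}{-443972 + 367595} = \frac{11697}{-76377} = 11697 \left(- \frac{1}{76377}\right) = - \frac{557}{3637}$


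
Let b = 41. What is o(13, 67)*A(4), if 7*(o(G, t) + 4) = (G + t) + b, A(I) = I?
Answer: 372/7 ≈ 53.143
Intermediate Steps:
o(G, t) = 13/7 + G/7 + t/7 (o(G, t) = -4 + ((G + t) + 41)/7 = -4 + (41 + G + t)/7 = -4 + (41/7 + G/7 + t/7) = 13/7 + G/7 + t/7)
o(13, 67)*A(4) = (13/7 + (⅐)*13 + (⅐)*67)*4 = (13/7 + 13/7 + 67/7)*4 = (93/7)*4 = 372/7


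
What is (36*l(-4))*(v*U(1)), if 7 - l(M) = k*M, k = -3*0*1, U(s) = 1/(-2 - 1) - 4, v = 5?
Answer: -5460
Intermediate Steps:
U(s) = -13/3 (U(s) = 1/(-3) - 4 = -⅓ - 4 = -13/3)
k = 0 (k = 0*1 = 0)
l(M) = 7 (l(M) = 7 - 0*M = 7 - 1*0 = 7 + 0 = 7)
(36*l(-4))*(v*U(1)) = (36*7)*(5*(-13/3)) = 252*(-65/3) = -5460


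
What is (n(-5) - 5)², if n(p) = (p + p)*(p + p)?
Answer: 9025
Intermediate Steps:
n(p) = 4*p² (n(p) = (2*p)*(2*p) = 4*p²)
(n(-5) - 5)² = (4*(-5)² - 5)² = (4*25 - 5)² = (100 - 5)² = 95² = 9025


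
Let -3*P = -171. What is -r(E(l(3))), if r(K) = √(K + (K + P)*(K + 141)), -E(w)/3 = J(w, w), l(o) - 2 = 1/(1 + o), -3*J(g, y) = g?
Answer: -9*√1677/4 ≈ -92.140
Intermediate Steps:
P = 57 (P = -⅓*(-171) = 57)
J(g, y) = -g/3
l(o) = 2 + 1/(1 + o)
E(w) = w (E(w) = -(-1)*w = w)
r(K) = √(K + (57 + K)*(141 + K)) (r(K) = √(K + (K + 57)*(K + 141)) = √(K + (57 + K)*(141 + K)))
-r(E(l(3))) = -√(8037 + ((3 + 2*3)/(1 + 3))² + 199*((3 + 2*3)/(1 + 3))) = -√(8037 + ((3 + 6)/4)² + 199*((3 + 6)/4)) = -√(8037 + ((¼)*9)² + 199*((¼)*9)) = -√(8037 + (9/4)² + 199*(9/4)) = -√(8037 + 81/16 + 1791/4) = -√(135837/16) = -9*√1677/4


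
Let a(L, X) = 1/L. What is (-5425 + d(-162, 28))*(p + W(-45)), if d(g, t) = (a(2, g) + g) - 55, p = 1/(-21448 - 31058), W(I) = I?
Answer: 8886381731/35004 ≈ 2.5387e+5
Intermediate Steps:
p = -1/52506 (p = 1/(-52506) = -1/52506 ≈ -1.9045e-5)
d(g, t) = -109/2 + g (d(g, t) = (1/2 + g) - 55 = (½ + g) - 55 = -109/2 + g)
(-5425 + d(-162, 28))*(p + W(-45)) = (-5425 + (-109/2 - 162))*(-1/52506 - 45) = (-5425 - 433/2)*(-2362771/52506) = -11283/2*(-2362771/52506) = 8886381731/35004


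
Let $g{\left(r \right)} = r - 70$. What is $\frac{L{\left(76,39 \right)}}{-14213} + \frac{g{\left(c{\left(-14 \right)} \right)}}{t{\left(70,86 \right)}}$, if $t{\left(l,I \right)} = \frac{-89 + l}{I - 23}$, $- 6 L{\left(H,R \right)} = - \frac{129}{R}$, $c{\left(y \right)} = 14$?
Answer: $\frac{3911189375}{21063666} \approx 185.68$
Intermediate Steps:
$L{\left(H,R \right)} = \frac{43}{2 R}$ ($L{\left(H,R \right)} = - \frac{\left(-129\right) \frac{1}{R}}{6} = \frac{43}{2 R}$)
$t{\left(l,I \right)} = \frac{-89 + l}{-23 + I}$
$g{\left(r \right)} = -70 + r$
$\frac{L{\left(76,39 \right)}}{-14213} + \frac{g{\left(c{\left(-14 \right)} \right)}}{t{\left(70,86 \right)}} = \frac{\frac{43}{2} \cdot \frac{1}{39}}{-14213} + \frac{-70 + 14}{\frac{1}{-23 + 86} \left(-89 + 70\right)} = \frac{43}{2} \cdot \frac{1}{39} \left(- \frac{1}{14213}\right) - \frac{56}{\frac{1}{63} \left(-19\right)} = \frac{43}{78} \left(- \frac{1}{14213}\right) - \frac{56}{\frac{1}{63} \left(-19\right)} = - \frac{43}{1108614} - \frac{56}{- \frac{19}{63}} = - \frac{43}{1108614} - - \frac{3528}{19} = - \frac{43}{1108614} + \frac{3528}{19} = \frac{3911189375}{21063666}$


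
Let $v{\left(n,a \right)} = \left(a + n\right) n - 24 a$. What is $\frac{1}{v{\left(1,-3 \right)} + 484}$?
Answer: $\frac{1}{554} \approx 0.0018051$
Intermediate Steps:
$v{\left(n,a \right)} = - 24 a + n \left(a + n\right)$ ($v{\left(n,a \right)} = n \left(a + n\right) - 24 a = - 24 a + n \left(a + n\right)$)
$\frac{1}{v{\left(1,-3 \right)} + 484} = \frac{1}{\left(1^{2} - -72 - 3\right) + 484} = \frac{1}{\left(1 + 72 - 3\right) + 484} = \frac{1}{70 + 484} = \frac{1}{554}$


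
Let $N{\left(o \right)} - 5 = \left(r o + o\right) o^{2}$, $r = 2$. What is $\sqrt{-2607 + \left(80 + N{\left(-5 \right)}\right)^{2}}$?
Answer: $\sqrt{81493} \approx 285.47$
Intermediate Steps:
$N{\left(o \right)} = 5 + 3 o^{3}$ ($N{\left(o \right)} = 5 + \left(2 o + o\right) o^{2} = 5 + 3 o o^{2} = 5 + 3 o^{3}$)
$\sqrt{-2607 + \left(80 + N{\left(-5 \right)}\right)^{2}} = \sqrt{-2607 + \left(80 + \left(5 + 3 \left(-5\right)^{3}\right)\right)^{2}} = \sqrt{-2607 + \left(80 + \left(5 + 3 \left(-125\right)\right)\right)^{2}} = \sqrt{-2607 + \left(80 + \left(5 - 375\right)\right)^{2}} = \sqrt{-2607 + \left(80 - 370\right)^{2}} = \sqrt{-2607 + \left(-290\right)^{2}} = \sqrt{-2607 + 84100} = \sqrt{81493}$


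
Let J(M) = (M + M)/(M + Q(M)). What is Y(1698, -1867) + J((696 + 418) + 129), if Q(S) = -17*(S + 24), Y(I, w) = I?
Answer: 17230061/10148 ≈ 1697.9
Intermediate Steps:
Q(S) = -408 - 17*S (Q(S) = -17*(24 + S) = -408 - 17*S)
J(M) = 2*M/(-408 - 16*M) (J(M) = (M + M)/(M + (-408 - 17*M)) = (2*M)/(-408 - 16*M) = 2*M/(-408 - 16*M))
Y(1698, -1867) + J((696 + 418) + 129) = 1698 - ((696 + 418) + 129)/(204 + 8*((696 + 418) + 129)) = 1698 - (1114 + 129)/(204 + 8*(1114 + 129)) = 1698 - 1*1243/(204 + 8*1243) = 1698 - 1*1243/(204 + 9944) = 1698 - 1*1243/10148 = 1698 - 1*1243*1/10148 = 1698 - 1243/10148 = 17230061/10148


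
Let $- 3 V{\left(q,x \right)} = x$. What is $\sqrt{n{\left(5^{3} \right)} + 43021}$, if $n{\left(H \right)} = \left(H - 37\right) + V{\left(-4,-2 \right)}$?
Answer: $\frac{\sqrt{387987}}{3} \approx 207.63$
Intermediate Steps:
$V{\left(q,x \right)} = - \frac{x}{3}$
$n{\left(H \right)} = - \frac{109}{3} + H$ ($n{\left(H \right)} = \left(H - 37\right) - - \frac{2}{3} = \left(-37 + H\right) + \frac{2}{3} = - \frac{109}{3} + H$)
$\sqrt{n{\left(5^{3} \right)} + 43021} = \sqrt{\left(- \frac{109}{3} + 5^{3}\right) + 43021} = \sqrt{\left(- \frac{109}{3} + 125\right) + 43021} = \sqrt{\frac{266}{3} + 43021} = \sqrt{\frac{129329}{3}} = \frac{\sqrt{387987}}{3}$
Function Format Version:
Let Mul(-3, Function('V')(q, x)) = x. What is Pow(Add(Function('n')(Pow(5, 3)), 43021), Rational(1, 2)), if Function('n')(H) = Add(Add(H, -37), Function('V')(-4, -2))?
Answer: Mul(Rational(1, 3), Pow(387987, Rational(1, 2))) ≈ 207.63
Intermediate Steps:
Function('V')(q, x) = Mul(Rational(-1, 3), x)
Function('n')(H) = Add(Rational(-109, 3), H) (Function('n')(H) = Add(Add(H, -37), Mul(Rational(-1, 3), -2)) = Add(Add(-37, H), Rational(2, 3)) = Add(Rational(-109, 3), H))
Pow(Add(Function('n')(Pow(5, 3)), 43021), Rational(1, 2)) = Pow(Add(Add(Rational(-109, 3), Pow(5, 3)), 43021), Rational(1, 2)) = Pow(Add(Add(Rational(-109, 3), 125), 43021), Rational(1, 2)) = Pow(Add(Rational(266, 3), 43021), Rational(1, 2)) = Pow(Rational(129329, 3), Rational(1, 2)) = Mul(Rational(1, 3), Pow(387987, Rational(1, 2)))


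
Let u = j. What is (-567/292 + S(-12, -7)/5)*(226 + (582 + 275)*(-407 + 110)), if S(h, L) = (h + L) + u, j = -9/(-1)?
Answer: 292702753/292 ≈ 1.0024e+6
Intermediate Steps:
j = 9 (j = -9*(-1) = 9)
u = 9
S(h, L) = 9 + L + h (S(h, L) = (h + L) + 9 = (L + h) + 9 = 9 + L + h)
(-567/292 + S(-12, -7)/5)*(226 + (582 + 275)*(-407 + 110)) = (-567/292 + (9 - 7 - 12)/5)*(226 + (582 + 275)*(-407 + 110)) = (-567*1/292 - 10*1/5)*(226 + 857*(-297)) = (-567/292 - 2)*(226 - 254529) = -1151/292*(-254303) = 292702753/292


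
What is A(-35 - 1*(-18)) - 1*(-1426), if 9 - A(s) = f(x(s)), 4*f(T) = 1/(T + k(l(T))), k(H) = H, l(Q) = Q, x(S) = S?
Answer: 195161/136 ≈ 1435.0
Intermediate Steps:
f(T) = 1/(8*T) (f(T) = 1/(4*(T + T)) = 1/(4*((2*T))) = (1/(2*T))/4 = 1/(8*T))
A(s) = 9 - 1/(8*s)
A(-35 - 1*(-18)) - 1*(-1426) = (9 - 1/(8*(-35 - 1*(-18)))) - 1*(-1426) = (9 - 1/(8*(-35 + 18))) + 1426 = (9 - ⅛/(-17)) + 1426 = (9 - ⅛*(-1/17)) + 1426 = (9 + 1/136) + 1426 = 1225/136 + 1426 = 195161/136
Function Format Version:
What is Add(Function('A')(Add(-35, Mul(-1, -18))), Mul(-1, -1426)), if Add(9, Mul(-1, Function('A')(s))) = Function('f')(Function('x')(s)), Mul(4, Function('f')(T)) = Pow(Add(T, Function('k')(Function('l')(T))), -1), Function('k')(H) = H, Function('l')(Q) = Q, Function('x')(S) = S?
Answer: Rational(195161, 136) ≈ 1435.0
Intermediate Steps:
Function('f')(T) = Mul(Rational(1, 8), Pow(T, -1)) (Function('f')(T) = Mul(Rational(1, 4), Pow(Add(T, T), -1)) = Mul(Rational(1, 4), Pow(Mul(2, T), -1)) = Mul(Rational(1, 4), Mul(Rational(1, 2), Pow(T, -1))) = Mul(Rational(1, 8), Pow(T, -1)))
Function('A')(s) = Add(9, Mul(Rational(-1, 8), Pow(s, -1))) (Function('A')(s) = Add(9, Mul(-1, Mul(Rational(1, 8), Pow(s, -1)))) = Add(9, Mul(Rational(-1, 8), Pow(s, -1))))
Add(Function('A')(Add(-35, Mul(-1, -18))), Mul(-1, -1426)) = Add(Add(9, Mul(Rational(-1, 8), Pow(Add(-35, Mul(-1, -18)), -1))), Mul(-1, -1426)) = Add(Add(9, Mul(Rational(-1, 8), Pow(Add(-35, 18), -1))), 1426) = Add(Add(9, Mul(Rational(-1, 8), Pow(-17, -1))), 1426) = Add(Add(9, Mul(Rational(-1, 8), Rational(-1, 17))), 1426) = Add(Add(9, Rational(1, 136)), 1426) = Add(Rational(1225, 136), 1426) = Rational(195161, 136)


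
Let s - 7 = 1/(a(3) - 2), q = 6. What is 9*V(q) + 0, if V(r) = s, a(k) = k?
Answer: 72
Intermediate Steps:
s = 8 (s = 7 + 1/(3 - 2) = 7 + 1/1 = 7 + 1 = 8)
V(r) = 8
9*V(q) + 0 = 9*8 + 0 = 72 + 0 = 72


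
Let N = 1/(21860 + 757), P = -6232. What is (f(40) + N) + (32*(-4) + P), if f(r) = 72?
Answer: -142215695/22617 ≈ -6288.0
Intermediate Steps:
N = 1/22617 ≈ 4.4215e-5
(f(40) + N) + (32*(-4) + P) = (72 + 1/22617) + (32*(-4) - 6232) = 1628425/22617 + (-128 - 6232) = 1628425/22617 - 6360 = -142215695/22617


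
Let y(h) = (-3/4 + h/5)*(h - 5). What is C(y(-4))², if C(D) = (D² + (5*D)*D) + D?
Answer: 55843833969/40000 ≈ 1.3961e+6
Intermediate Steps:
y(h) = (-5 + h)*(-¾ + h/5) (y(h) = (-3*¼ + h*(⅕))*(-5 + h) = (-¾ + h/5)*(-5 + h) = (-5 + h)*(-¾ + h/5))
C(D) = D + 6*D² (C(D) = (D² + 5*D²) + D = 6*D² + D = D + 6*D²)
C(y(-4))² = ((15/4 - 7/4*(-4) + (⅕)*(-4)²)*(1 + 6*(15/4 - 7/4*(-4) + (⅕)*(-4)²)))² = ((15/4 + 7 + (⅕)*16)*(1 + 6*(15/4 + 7 + (⅕)*16)))² = ((15/4 + 7 + 16/5)*(1 + 6*(15/4 + 7 + 16/5)))² = (279*(1 + 6*(279/20))/20)² = (279*(1 + 837/10)/20)² = ((279/20)*(847/10))² = (236313/200)² = 55843833969/40000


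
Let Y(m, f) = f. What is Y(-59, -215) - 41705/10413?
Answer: -2280500/10413 ≈ -219.01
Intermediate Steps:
Y(-59, -215) - 41705/10413 = -215 - 41705/10413 = -2280500/10413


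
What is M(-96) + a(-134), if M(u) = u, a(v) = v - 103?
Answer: -333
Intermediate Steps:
a(v) = -103 + v
M(-96) + a(-134) = -96 + (-103 - 134) = -96 - 237 = -333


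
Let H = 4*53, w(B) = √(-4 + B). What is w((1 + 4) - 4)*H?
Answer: 212*I*√3 ≈ 367.19*I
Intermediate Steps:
H = 212
w((1 + 4) - 4)*H = √(-4 + ((1 + 4) - 4))*212 = √(-4 + (5 - 4))*212 = √(-4 + 1)*212 = √(-3)*212 = (I*√3)*212 = 212*I*√3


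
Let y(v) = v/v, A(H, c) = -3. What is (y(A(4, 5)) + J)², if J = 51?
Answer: 2704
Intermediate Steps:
y(v) = 1
(y(A(4, 5)) + J)² = (1 + 51)² = 52² = 2704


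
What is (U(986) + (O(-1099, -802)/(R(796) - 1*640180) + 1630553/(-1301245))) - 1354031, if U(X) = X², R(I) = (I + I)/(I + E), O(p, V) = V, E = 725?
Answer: -241900542576577338387/633519058037030 ≈ -3.8184e+5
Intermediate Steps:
R(I) = 2*I/(725 + I) (R(I) = (I + I)/(I + 725) = (2*I)/(725 + I) = 2*I/(725 + I))
(U(986) + (O(-1099, -802)/(R(796) - 1*640180) + 1630553/(-1301245))) - 1354031 = (986² + (-802/(2*796/(725 + 796) - 1*640180) + 1630553/(-1301245))) - 1354031 = (972196 + (-802/(2*796/1521 - 640180) + 1630553*(-1/1301245))) - 1354031 = (972196 + (-802/(2*796*(1/1521) - 640180) - 1630553/1301245)) - 1354031 = (972196 + (-802/(1592/1521 - 640180) - 1630553/1301245)) - 1354031 = (972196 + (-802/(-973712188/1521) - 1630553/1301245)) - 1354031 = (972196 + (-802*(-1521/973712188) - 1630553/1301245)) - 1354031 = (972196 + (609921/486856094 - 1630553/1301245)) - 1354031 = (972196 - 793051007988337/633519058037030) - 1354031 = 615903901096360429543/633519058037030 - 1354031 = -241900542576577338387/633519058037030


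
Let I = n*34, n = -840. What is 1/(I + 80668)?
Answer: 1/52108 ≈ 1.9191e-5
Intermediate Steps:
I = -28560 (I = -840*34 = -28560)
1/(I + 80668) = 1/(-28560 + 80668) = 1/52108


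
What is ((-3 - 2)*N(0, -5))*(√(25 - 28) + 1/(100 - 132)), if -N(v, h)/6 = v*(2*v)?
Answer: 0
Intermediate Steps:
N(v, h) = -12*v² (N(v, h) = -6*v*2*v = -12*v²)
((-3 - 2)*N(0, -5))*(√(25 - 28) + 1/(100 - 132)) = ((-3 - 2)*(-12*0²))*(√(25 - 28) + 1/(100 - 132)) = (-(-60)*0)*(√(-3) + 1/(-32)) = (-5*0)*(I*√3 - 1/32) = 0*(-1/32 + I*√3) = 0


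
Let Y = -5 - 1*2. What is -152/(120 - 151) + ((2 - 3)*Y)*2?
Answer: 586/31 ≈ 18.903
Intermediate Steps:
Y = -7 (Y = -5 - 2 = -7)
-152/(120 - 151) + ((2 - 3)*Y)*2 = -152/(120 - 151) + ((2 - 3)*(-7))*2 = -152/(-31) - 1*(-7)*2 = -152*(-1/31) + 7*2 = 152/31 + 14 = 586/31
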